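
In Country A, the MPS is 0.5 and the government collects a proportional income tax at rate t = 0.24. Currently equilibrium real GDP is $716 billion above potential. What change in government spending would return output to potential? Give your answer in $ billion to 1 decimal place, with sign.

MPC = 1 − MPS = 1 − 0.5 = 0.5.
Spending multiplier = 1/(1 − c(1−t)) = 1/(1 − 0.5×0.76) = 1/0.62 ≈ 1.613.
Need ΔY = −$716 billion, so ΔG = ΔY/k = (−$716 billion) × 0.62 ≈ −$443.9 billion.
The government should cut government spending by $443.9 billion.

−$443.9 billion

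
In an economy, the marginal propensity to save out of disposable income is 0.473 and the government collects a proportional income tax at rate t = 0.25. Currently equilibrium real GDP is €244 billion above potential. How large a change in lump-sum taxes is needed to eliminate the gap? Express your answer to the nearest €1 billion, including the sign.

MPC = 1 − MPS = 1 − 0.473 = 0.527.
Spending multiplier = 1/(1 − c(1−t)) = 1/(1 − 0.527×0.75) = 1/0.60475 ≈ 1.654.
Tax multiplier = −c·k = −0.527/0.60475 ≈ −0.871. Need ΔY = −€244 billion, so ΔT = ΔY/(−c·k) = −(−€244 billion) × 0.60475 / 0.527 ≈ +€280 billion.
The government should raise lump-sum taxes by €280 billion.

+€280 billion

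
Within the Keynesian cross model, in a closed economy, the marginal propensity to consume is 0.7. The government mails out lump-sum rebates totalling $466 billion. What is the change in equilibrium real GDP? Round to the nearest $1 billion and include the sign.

+$1,087 billion

A lump-sum tax change of −$466 billion shifts disposable income by +$466 billion; first-round consumption changes by −c × ΔT = −0.7 × (−$466 billion) = +$326.2 billion.
Expenditure multiplier = 1/(1 − MPC) = 1/(1 − 0.7) = 1/0.3 ≈ 3.333.
The tax multiplier is −c × k ≈ −2.333, so ΔY = k × (−c·ΔT) = (+$326.2 billion) / 0.3 ≈ +$1,087 billion.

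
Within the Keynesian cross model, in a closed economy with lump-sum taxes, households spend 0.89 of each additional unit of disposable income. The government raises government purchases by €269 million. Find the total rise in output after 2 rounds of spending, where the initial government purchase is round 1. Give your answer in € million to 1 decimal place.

Round 1 adds ΔG = €269 million; each later round is MPC = 0.89 times the previous.
After 2 rounds: 269 + 239.41 = ΔG·(1 − c^2)/(1 − c) = 269 × (1 − 0.7921)/0.11 ≈ €508.4 million.

€508.4 million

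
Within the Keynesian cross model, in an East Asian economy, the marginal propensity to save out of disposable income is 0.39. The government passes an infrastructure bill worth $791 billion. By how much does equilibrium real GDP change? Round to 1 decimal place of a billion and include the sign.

+$2,028.2 billion

MPC = 1 − MPS = 1 − 0.39 = 0.61.
Expenditure multiplier = 1/(1 − MPC) = 1/(1 − 0.61) = 1/0.39 ≈ 2.564.
ΔY = k × ΔG = (+$791 billion) / 0.39 ≈ +$2,028.2 billion.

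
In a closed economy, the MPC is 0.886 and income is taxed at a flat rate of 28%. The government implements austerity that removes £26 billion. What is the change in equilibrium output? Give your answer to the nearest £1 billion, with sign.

−£72 billion

Spending multiplier = 1/(1 − c(1−t)) = 1/(1 − 0.886×0.72) = 1/0.36208 ≈ 2.762.
ΔY = k × ΔG = (−£26 billion) / 0.36208 ≈ −£72 billion.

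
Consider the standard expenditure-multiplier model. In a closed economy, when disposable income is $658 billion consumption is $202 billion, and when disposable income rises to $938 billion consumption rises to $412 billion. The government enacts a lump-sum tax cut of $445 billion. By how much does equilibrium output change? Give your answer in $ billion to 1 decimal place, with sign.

+$1,335.0 billion

MPC = ΔC/ΔYd = (412 − 202)/(938 − 658) = 210/280 = 0.75.
A lump-sum tax change of −$445 billion shifts disposable income by +$445 billion; first-round consumption changes by −c × ΔT = −0.75 × (−$445 billion) = +$333.75 billion.
Expenditure multiplier = 1/(1 − MPC) = 1/(1 − 0.75) = 1/0.25 = 4.
The tax multiplier is −c × k = −3, so ΔY = k × (−c·ΔT) = (+$333.75 billion) / 0.25 = +$1,335 billion.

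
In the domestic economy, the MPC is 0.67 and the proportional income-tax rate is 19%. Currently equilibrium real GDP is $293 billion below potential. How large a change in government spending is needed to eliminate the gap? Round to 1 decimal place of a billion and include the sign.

+$134.0 billion

Spending multiplier = 1/(1 − c(1−t)) = 1/(1 − 0.67×0.81) = 1/0.4573 ≈ 2.187.
Need ΔY = +$293 billion, so ΔG = ΔY/k = (+$293 billion) × 0.4573 ≈ +$134 billion.
The government should increase government spending by $134 billion.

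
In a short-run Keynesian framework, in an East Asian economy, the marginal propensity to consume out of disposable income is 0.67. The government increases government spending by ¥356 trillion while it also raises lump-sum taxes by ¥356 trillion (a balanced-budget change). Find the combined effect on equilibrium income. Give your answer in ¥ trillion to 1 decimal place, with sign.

+¥356.0 trillion

Expenditure multiplier = 1/(1 − MPC) = 1/(1 − 0.67) = 1/0.33 ≈ 3.03.
ΔG contributes k·ΔG = (+¥356 trillion) / 0.33 ≈ +¥1,078.8 trillion.
ΔT of +¥356 trillion changes first-round spending by −c·ΔT = −¥238.52 trillion, contributing k·(−c·ΔT) = (−¥238.52 trillion) / 0.33 ≈ −¥722.8 trillion.
With ΔG = ΔT and no other leakages, the balanced-budget multiplier is 1, so ΔY = ΔG = +¥356 trillion.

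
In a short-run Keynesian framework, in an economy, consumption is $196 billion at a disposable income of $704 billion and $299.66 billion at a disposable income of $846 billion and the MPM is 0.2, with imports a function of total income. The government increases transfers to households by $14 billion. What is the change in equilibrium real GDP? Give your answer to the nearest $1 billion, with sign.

MPC = ΔC/ΔYd = (299.66 − 196)/(846 − 704) = 103.66/142 = 0.73.
The transfer change shifts disposable income by +$14 billion, so first-round consumption changes by c·ΔTR = 0.73 × (+$14 billion) = +$10.22 billion.
Expenditure multiplier = 1/(1 − c + m) = 1/(1 − 0.73 + 0.2) = 1/0.47 ≈ 2.128.
The transfer multiplier is c × k ≈ 1.553, so ΔY = k × (c·ΔTR) = (+$10.22 billion) / 0.47 ≈ +$22 billion.

+$22 billion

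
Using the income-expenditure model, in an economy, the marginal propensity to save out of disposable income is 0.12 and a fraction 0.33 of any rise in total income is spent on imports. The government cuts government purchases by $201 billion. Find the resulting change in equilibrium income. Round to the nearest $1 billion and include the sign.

MPC = 1 − MPS = 1 − 0.12 = 0.88.
Expenditure multiplier = 1/(1 − c + m) = 1/(1 − 0.88 + 0.33) = 1/0.45 ≈ 2.222.
ΔY = k × ΔG = (−$201 billion) / 0.45 ≈ −$447 billion.

−$447 billion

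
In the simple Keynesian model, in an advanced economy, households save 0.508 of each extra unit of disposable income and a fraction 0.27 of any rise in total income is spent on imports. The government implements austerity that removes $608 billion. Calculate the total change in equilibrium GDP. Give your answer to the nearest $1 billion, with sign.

MPC = 1 − MPS = 1 − 0.508 = 0.492.
Spending multiplier = 1/(1 − c + m) = 1/(1 − 0.492 + 0.27) = 1/0.778 ≈ 1.285.
ΔY = k × ΔG = (−$608 billion) / 0.778 ≈ −$781 billion.

−$781 billion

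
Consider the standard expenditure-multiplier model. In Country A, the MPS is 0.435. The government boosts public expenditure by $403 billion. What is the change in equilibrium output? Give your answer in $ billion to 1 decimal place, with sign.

+$926.4 billion

MPC = 1 − MPS = 1 − 0.435 = 0.565.
Expenditure multiplier = 1/(1 − MPC) = 1/(1 − 0.565) = 1/0.435 ≈ 2.299.
ΔY = k × ΔG = (+$403 billion) / 0.435 ≈ +$926.4 billion.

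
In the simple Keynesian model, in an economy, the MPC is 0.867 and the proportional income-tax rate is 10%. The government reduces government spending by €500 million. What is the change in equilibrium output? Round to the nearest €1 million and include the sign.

Expenditure multiplier = 1/(1 − c(1−t)) = 1/(1 − 0.867×0.9) = 1/0.2197 ≈ 4.552.
ΔY = k × ΔG = (−€500 million) / 0.2197 ≈ −€2,276 million.

−€2,276 million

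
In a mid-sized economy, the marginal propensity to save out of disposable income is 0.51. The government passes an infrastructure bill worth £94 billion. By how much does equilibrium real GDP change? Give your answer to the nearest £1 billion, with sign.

+£184 billion

MPC = 1 − MPS = 1 − 0.51 = 0.49.
Spending multiplier = 1/(1 − MPC) = 1/(1 − 0.49) = 1/0.51 ≈ 1.961.
ΔY = k × ΔG = (+£94 billion) / 0.51 ≈ +£184 billion.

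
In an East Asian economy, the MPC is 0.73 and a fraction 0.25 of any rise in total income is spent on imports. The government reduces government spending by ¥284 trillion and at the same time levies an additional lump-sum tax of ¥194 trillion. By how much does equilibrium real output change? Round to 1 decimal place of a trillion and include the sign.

−¥818.5 trillion

Expenditure multiplier = 1/(1 − c + m) = 1/(1 − 0.73 + 0.25) = 1/0.52 ≈ 1.923.
ΔG contributes k·ΔG = (−¥284 trillion) / 0.52 ≈ −¥546.2 trillion.
ΔT of +¥194 trillion changes first-round spending by −c·ΔT = −¥141.62 trillion, contributing k·(−c·ΔT) = (−¥141.62 trillion) / 0.52 ≈ −¥272.3 trillion.
Net ΔY = k(ΔG − c·ΔT) = (−¥425.62 trillion) / 0.52 = −¥818.5 trillion.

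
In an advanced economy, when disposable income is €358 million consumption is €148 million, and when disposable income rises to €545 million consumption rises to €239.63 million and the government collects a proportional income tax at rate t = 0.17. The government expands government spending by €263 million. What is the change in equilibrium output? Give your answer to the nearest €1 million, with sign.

MPC = ΔC/ΔYd = (239.63 − 148)/(545 − 358) = 91.63/187 = 0.49.
Spending multiplier = 1/(1 − c(1−t)) = 1/(1 − 0.49×0.83) = 1/0.5933 ≈ 1.685.
ΔY = k × ΔG = (+€263 million) / 0.5933 ≈ +€443 million.

+€443 million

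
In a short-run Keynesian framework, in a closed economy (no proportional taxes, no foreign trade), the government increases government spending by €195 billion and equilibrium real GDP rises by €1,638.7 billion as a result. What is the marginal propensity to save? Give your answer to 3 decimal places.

Implied spending multiplier k = ΔY/ΔG = 1,638.7/195 ≈ 8.4036.
Since k = 1/(1 − MPC), MPC = 1 − 1/k = 1 − ΔG/ΔY = 1 − 195/1,638.7 ≈ 0.881.
MPS = 1 − MPC = 0.119.

0.119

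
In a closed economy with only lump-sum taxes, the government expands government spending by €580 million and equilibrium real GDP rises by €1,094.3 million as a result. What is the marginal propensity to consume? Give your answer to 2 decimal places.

Implied spending multiplier k = ΔY/ΔG = 1,094.3/580 ≈ 1.8867.
Since k = 1/(1 − MPC), MPC = 1 − 1/k = 1 − ΔG/ΔY = 1 − 580/1,094.3 ≈ 0.47.

0.47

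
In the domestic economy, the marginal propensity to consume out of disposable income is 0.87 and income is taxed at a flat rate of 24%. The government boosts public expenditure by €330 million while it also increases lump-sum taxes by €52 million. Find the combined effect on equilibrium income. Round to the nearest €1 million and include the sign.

+€840 million

Expenditure multiplier = 1/(1 − c(1−t)) = 1/(1 − 0.87×0.76) = 1/0.3388 ≈ 2.952.
ΔG contributes k·ΔG = (+€330 million) / 0.3388 ≈ +€974 million.
ΔT of +€52 million changes first-round spending by −c·ΔT = −€45.24 million, contributing k·(−c·ΔT) = (−€45.24 million) / 0.3388 ≈ −€133.5 million.
Net ΔY = k(ΔG − c·ΔT) = (+€284.76 million) / 0.3388 ≈ +€840 million.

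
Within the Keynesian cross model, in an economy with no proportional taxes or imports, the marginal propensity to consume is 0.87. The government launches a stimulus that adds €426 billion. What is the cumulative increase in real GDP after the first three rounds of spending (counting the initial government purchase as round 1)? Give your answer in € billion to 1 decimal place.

Round 1 adds ΔG = €426 billion; each later round is MPC = 0.87 times the previous.
After 3 rounds: 426 + 370.62 + 322.4394 = ΔG·(1 − c^3)/(1 − c) = 426 × (1 − 0.658503)/0.13 ≈ €1,119.1 billion.

€1,119.1 billion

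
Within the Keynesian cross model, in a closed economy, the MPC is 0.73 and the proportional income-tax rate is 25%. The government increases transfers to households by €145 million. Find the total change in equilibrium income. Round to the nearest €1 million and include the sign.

+€234 million

The transfer change shifts disposable income by +€145 million, so first-round consumption changes by c·ΔTR = 0.73 × (+€145 million) = +€105.85 million.
Expenditure multiplier = 1/(1 − c(1−t)) = 1/(1 − 0.73×0.75) = 1/0.4525 ≈ 2.21.
The transfer multiplier is c × k ≈ 1.613, so ΔY = k × (c·ΔTR) = (+€105.85 million) / 0.4525 ≈ +€234 million.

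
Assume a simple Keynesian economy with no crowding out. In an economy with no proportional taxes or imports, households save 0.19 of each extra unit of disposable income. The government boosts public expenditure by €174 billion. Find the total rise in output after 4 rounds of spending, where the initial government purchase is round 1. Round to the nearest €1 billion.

€522 billion

MPC = 1 − MPS = 1 − 0.19 = 0.81.
Round 1 adds ΔG = €174 billion; each later round is MPC = 0.81 times the previous.
After 4 rounds: 174 + 140.94 + 114.1614 + 92.470734 = ΔG·(1 − c^4)/(1 − c) = 174 × (1 − 0.43046721)/0.19 ≈ €522 billion.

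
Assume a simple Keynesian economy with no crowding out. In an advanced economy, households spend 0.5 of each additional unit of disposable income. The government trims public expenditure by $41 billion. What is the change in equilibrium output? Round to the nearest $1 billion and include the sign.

−$82 billion

Spending multiplier = 1/(1 − MPC) = 1/(1 − 0.5) = 1/0.5 = 2.
ΔY = k × ΔG = (−$41 billion) / 0.5 = −$82 billion.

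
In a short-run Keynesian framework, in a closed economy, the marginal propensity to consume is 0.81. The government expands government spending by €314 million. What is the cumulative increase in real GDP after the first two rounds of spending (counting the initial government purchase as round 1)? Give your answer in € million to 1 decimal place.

Round 1 adds ΔG = €314 million; each later round is MPC = 0.81 times the previous.
After 2 rounds: 314 + 254.34 = ΔG·(1 − c^2)/(1 − c) = 314 × (1 − 0.6561)/0.19 ≈ €568.3 million.

€568.3 million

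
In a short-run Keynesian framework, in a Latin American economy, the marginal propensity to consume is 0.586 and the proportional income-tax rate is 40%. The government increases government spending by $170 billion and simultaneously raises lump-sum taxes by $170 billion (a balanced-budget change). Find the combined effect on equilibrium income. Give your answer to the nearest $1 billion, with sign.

Expenditure multiplier = 1/(1 − c(1−t)) = 1/(1 − 0.586×0.6) = 1/0.6484 ≈ 1.542.
ΔG contributes k·ΔG = (+$170 billion) / 0.6484 ≈ +$262.2 billion.
ΔT of +$170 billion changes first-round spending by −c·ΔT = −$99.62 billion, contributing k·(−c·ΔT) = (−$99.62 billion) / 0.6484 ≈ −$153.6 billion.
Net ΔY = k(ΔG − c·ΔT) = (+$70.38 billion) / 0.6484 ≈ +$109 billion.

+$109 billion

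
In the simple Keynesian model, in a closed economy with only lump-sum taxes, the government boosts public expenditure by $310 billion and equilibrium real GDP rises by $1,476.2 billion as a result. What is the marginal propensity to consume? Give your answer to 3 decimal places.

0.790

Implied spending multiplier k = ΔY/ΔG = 1,476.2/310 ≈ 4.7619.
Since k = 1/(1 − MPC), MPC = 1 − 1/k = 1 − ΔG/ΔY = 1 − 310/1,476.2 ≈ 0.790.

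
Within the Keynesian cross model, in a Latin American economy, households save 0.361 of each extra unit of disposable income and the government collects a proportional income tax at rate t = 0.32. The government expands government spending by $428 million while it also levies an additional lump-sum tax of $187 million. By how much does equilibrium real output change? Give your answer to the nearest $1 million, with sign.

MPC = 1 − MPS = 1 − 0.361 = 0.639.
Expenditure multiplier = 1/(1 − c(1−t)) = 1/(1 − 0.639×0.68) = 1/0.56548 ≈ 1.768.
ΔG contributes k·ΔG = (+$428 million) / 0.56548 ≈ +$756.9 million.
ΔT of +$187 million changes first-round spending by −c·ΔT = −$119.493 million, contributing k·(−c·ΔT) = (−$119.493 million) / 0.56548 ≈ −$211.3 million.
Net ΔY = k(ΔG − c·ΔT) = (+$308.507 million) / 0.56548 ≈ +$546 million.

+$546 million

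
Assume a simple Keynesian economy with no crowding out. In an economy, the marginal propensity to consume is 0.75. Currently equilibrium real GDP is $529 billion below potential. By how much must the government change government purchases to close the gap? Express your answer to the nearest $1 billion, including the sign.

Spending multiplier = 1/(1 − MPC) = 1/(1 − 0.75) = 1/0.25 = 4.
Need ΔY = +$529 billion, so ΔG = ΔY/k = (+$529 billion) × 0.25 ≈ +$132 billion.
The government should increase government purchases by $132 billion.

+$132 billion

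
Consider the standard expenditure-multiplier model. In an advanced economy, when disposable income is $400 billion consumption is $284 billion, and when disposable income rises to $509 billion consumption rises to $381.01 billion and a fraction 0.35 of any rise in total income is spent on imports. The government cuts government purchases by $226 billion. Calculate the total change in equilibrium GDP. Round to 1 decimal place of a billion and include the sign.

MPC = ΔC/ΔYd = (381.01 − 284)/(509 − 400) = 97.01/109 = 0.89.
Spending multiplier = 1/(1 − c + m) = 1/(1 − 0.89 + 0.35) = 1/0.46 ≈ 2.174.
ΔY = k × ΔG = (−$226 billion) / 0.46 ≈ −$491.3 billion.

−$491.3 billion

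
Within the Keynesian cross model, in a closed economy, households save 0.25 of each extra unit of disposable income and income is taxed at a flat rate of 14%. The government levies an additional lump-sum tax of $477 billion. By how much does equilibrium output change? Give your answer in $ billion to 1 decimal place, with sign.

MPC = 1 − MPS = 1 − 0.25 = 0.75.
A lump-sum tax change of +$477 billion shifts disposable income by −$477 billion; first-round consumption changes by −c × ΔT = −0.75 × (+$477 billion) = −$357.75 billion.
Expenditure multiplier = 1/(1 − c(1−t)) = 1/(1 − 0.75×0.86) = 1/0.355 ≈ 2.817.
The tax multiplier is −c × k ≈ −2.113, so ΔY = k × (−c·ΔT) = (−$357.75 billion) / 0.355 ≈ −$1,007.7 billion.

−$1,007.7 billion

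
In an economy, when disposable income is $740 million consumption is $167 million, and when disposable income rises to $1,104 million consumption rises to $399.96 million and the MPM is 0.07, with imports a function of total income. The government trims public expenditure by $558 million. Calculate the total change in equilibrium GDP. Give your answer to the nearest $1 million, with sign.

−$1,298 million

MPC = ΔC/ΔYd = (399.96 − 167)/(1,104 − 740) = 232.96/364 = 0.64.
Government-spending multiplier = 1/(1 − c + m) = 1/(1 − 0.64 + 0.07) = 1/0.43 ≈ 2.326.
ΔY = k × ΔG = (−$558 million) / 0.43 ≈ −$1,298 million.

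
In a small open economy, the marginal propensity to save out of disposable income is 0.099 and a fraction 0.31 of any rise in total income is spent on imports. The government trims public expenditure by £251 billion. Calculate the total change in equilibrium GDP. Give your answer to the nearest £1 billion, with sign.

−£614 billion

MPC = 1 − MPS = 1 − 0.099 = 0.901.
Spending multiplier = 1/(1 − c + m) = 1/(1 − 0.901 + 0.31) = 1/0.409 ≈ 2.445.
ΔY = k × ΔG = (−£251 billion) / 0.409 ≈ −£614 billion.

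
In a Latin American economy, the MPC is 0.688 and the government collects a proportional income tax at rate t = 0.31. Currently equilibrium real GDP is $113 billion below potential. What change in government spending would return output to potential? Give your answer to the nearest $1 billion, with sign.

Spending multiplier = 1/(1 − c(1−t)) = 1/(1 − 0.688×0.69) = 1/0.52528 ≈ 1.904.
Need ΔY = +$113 billion, so ΔG = ΔY/k = (+$113 billion) × 0.52528 ≈ +$59 billion.
The government should increase government spending by $59 billion.

+$59 billion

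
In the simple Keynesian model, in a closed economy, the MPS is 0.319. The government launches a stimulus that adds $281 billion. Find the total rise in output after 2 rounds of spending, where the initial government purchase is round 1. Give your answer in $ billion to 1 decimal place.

$472.4 billion

MPC = 1 − MPS = 1 − 0.319 = 0.681.
Round 1 adds ΔG = $281 billion; each later round is MPC = 0.681 times the previous.
After 2 rounds: 281 + 191.361 = ΔG·(1 − c^2)/(1 − c) = 281 × (1 − 0.463761)/0.319 ≈ $472.4 billion.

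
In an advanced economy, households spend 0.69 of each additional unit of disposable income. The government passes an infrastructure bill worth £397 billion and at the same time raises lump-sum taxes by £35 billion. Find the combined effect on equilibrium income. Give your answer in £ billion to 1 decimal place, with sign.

+£1,202.7 billion

Expenditure multiplier = 1/(1 − MPC) = 1/(1 − 0.69) = 1/0.31 ≈ 3.226.
ΔG contributes k·ΔG = (+£397 billion) / 0.31 ≈ +£1,280.6 billion.
ΔT of +£35 billion changes first-round spending by −c·ΔT = −£24.15 billion, contributing k·(−c·ΔT) = (−£24.15 billion) / 0.31 ≈ −£77.9 billion.
Net ΔY = k(ΔG − c·ΔT) = (+£372.85 billion) / 0.31 ≈ +£1,202.7 billion.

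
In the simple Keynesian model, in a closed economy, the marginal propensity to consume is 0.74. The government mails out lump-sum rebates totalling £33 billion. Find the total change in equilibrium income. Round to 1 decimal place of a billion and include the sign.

+£93.9 billion

A lump-sum tax change of −£33 billion shifts disposable income by +£33 billion; first-round consumption changes by −c × ΔT = −0.74 × (−£33 billion) = +£24.42 billion.
Expenditure multiplier = 1/(1 − MPC) = 1/(1 − 0.74) = 1/0.26 ≈ 3.846.
The tax multiplier is −c × k ≈ −2.846, so ΔY = k × (−c·ΔT) = (+£24.42 billion) / 0.26 ≈ +£93.9 billion.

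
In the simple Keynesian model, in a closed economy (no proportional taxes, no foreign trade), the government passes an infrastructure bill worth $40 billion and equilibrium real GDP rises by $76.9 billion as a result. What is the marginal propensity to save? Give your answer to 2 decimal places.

0.52

Implied spending multiplier k = ΔY/ΔG = 76.9/40 = 1.9225.
Since k = 1/(1 − MPC), MPC = 1 − 1/k = 1 − ΔG/ΔY = 1 − 40/76.9 ≈ 0.48.
MPS = 1 − MPC = 0.52.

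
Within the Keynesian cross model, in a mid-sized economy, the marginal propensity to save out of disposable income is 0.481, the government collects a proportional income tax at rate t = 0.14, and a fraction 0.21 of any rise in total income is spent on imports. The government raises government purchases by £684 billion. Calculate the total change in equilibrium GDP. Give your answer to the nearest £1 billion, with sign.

+£896 billion

MPC = 1 − MPS = 1 − 0.481 = 0.519.
Government-spending multiplier = 1/(1 − c(1−t) + m) = 1/(1 − 0.519×0.86 + 0.21) = 1/0.76366 ≈ 1.309.
ΔY = k × ΔG = (+£684 billion) / 0.76366 ≈ +£896 billion.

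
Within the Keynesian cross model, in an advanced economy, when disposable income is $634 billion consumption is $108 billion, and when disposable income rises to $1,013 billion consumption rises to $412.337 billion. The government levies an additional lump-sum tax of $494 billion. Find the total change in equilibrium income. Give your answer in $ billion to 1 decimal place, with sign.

−$2,013.6 billion

MPC = ΔC/ΔYd = (412.337 − 108)/(1,013 − 634) = 304.337/379 = 0.803.
A lump-sum tax change of +$494 billion shifts disposable income by −$494 billion; first-round consumption changes by −c × ΔT = −0.803 × (+$494 billion) = −$396.682 billion.
Expenditure multiplier = 1/(1 − MPC) = 1/(1 − 0.803) = 1/0.197 ≈ 5.076.
The tax multiplier is −c × k ≈ −4.076, so ΔY = k × (−c·ΔT) = (−$396.682 billion) / 0.197 ≈ −$2,013.6 billion.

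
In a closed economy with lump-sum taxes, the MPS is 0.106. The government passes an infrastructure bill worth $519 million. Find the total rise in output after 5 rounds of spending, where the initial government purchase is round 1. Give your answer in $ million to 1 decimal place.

MPC = 1 − MPS = 1 − 0.106 = 0.894.
Round 1 adds ΔG = $519 million; each later round is MPC = 0.894 times the previous.
After 5 rounds: 519 + 463.986 + 414.803484 + 370.834314696 + 331.525877338224 = ΔG·(1 − c^5)/(1 − c) = 519 × (1 − 0.571067696224224)/0.106 ≈ $2,100.1 million.

$2,100.1 million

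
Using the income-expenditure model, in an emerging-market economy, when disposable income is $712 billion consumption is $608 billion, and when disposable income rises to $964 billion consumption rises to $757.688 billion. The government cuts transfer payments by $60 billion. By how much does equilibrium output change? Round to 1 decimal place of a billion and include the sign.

MPC = ΔC/ΔYd = (757.688 − 608)/(964 − 712) = 149.688/252 = 0.594.
The transfer change shifts disposable income by −$60 billion, so first-round consumption changes by c·ΔTR = 0.594 × (−$60 billion) = −$35.64 billion.
Expenditure multiplier = 1/(1 − MPC) = 1/(1 − 0.594) = 1/0.406 ≈ 2.463.
The transfer multiplier is c × k ≈ 1.463, so ΔY = k × (c·ΔTR) = (−$35.64 billion) / 0.406 ≈ −$87.8 billion.

−$87.8 billion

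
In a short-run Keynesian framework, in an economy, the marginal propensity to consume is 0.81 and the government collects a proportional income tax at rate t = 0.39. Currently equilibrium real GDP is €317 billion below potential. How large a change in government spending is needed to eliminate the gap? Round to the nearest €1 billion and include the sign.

+€160 billion

Spending multiplier = 1/(1 − c(1−t)) = 1/(1 − 0.81×0.61) = 1/0.5059 ≈ 1.977.
Need ΔY = +€317 billion, so ΔG = ΔY/k = (+€317 billion) × 0.5059 ≈ +€160 billion.
The government should increase government spending by €160 billion.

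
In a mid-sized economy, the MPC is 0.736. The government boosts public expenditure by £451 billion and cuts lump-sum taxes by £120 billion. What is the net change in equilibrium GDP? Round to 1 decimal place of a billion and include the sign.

+£2,042.9 billion

Expenditure multiplier = 1/(1 − MPC) = 1/(1 − 0.736) = 1/0.264 ≈ 3.788.
ΔG contributes k·ΔG = (+£451 billion) / 0.264 ≈ +£1,708.3 billion.
ΔT of −£120 billion changes first-round spending by −c·ΔT = +£88.32 billion, contributing k·(−c·ΔT) = (+£88.32 billion) / 0.264 ≈ +£334.5 billion.
Net ΔY = k(ΔG − c·ΔT) = (+£539.32 billion) / 0.264 ≈ +£2,042.9 billion.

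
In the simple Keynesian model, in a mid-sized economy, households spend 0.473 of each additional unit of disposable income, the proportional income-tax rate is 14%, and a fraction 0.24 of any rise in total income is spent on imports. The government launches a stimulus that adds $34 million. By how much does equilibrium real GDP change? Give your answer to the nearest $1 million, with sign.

+$41 million

Government-spending multiplier = 1/(1 − c(1−t) + m) = 1/(1 − 0.473×0.86 + 0.24) = 1/0.83322 ≈ 1.2.
ΔY = k × ΔG = (+$34 million) / 0.83322 ≈ +$41 million.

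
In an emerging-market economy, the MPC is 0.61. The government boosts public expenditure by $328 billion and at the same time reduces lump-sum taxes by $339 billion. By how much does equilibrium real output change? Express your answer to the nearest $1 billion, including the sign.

Expenditure multiplier = 1/(1 − MPC) = 1/(1 − 0.61) = 1/0.39 ≈ 2.564.
ΔG contributes k·ΔG = (+$328 billion) / 0.39 ≈ +$841 billion.
ΔT of −$339 billion changes first-round spending by −c·ΔT = +$206.79 billion, contributing k·(−c·ΔT) = (+$206.79 billion) / 0.39 ≈ +$530.2 billion.
Net ΔY = k(ΔG − c·ΔT) = (+$534.79 billion) / 0.39 ≈ +$1,371 billion.

+$1,371 billion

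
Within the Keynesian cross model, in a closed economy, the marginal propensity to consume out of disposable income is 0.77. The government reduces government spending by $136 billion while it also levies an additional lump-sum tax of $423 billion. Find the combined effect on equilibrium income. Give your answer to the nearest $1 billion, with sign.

Expenditure multiplier = 1/(1 − MPC) = 1/(1 − 0.77) = 1/0.23 ≈ 4.348.
ΔG contributes k·ΔG = (−$136 billion) / 0.23 ≈ −$591.3 billion.
ΔT of +$423 billion changes first-round spending by −c·ΔT = −$325.71 billion, contributing k·(−c·ΔT) = (−$325.71 billion) / 0.23 ≈ −$1,416.1 billion.
Net ΔY = k(ΔG − c·ΔT) = (−$461.71 billion) / 0.23 ≈ −$2,007 billion.

−$2,007 billion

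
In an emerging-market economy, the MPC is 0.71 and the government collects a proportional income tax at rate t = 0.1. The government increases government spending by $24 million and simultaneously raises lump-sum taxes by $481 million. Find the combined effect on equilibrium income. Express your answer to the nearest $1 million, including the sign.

−$880 million

Expenditure multiplier = 1/(1 − c(1−t)) = 1/(1 − 0.71×0.9) = 1/0.361 ≈ 2.77.
ΔG contributes k·ΔG = (+$24 million) / 0.361 ≈ +$66.5 million.
ΔT of +$481 million changes first-round spending by −c·ΔT = −$341.51 million, contributing k·(−c·ΔT) = (−$341.51 million) / 0.361 ≈ −$946 million.
Net ΔY = k(ΔG − c·ΔT) = (−$317.51 million) / 0.361 ≈ −$880 million.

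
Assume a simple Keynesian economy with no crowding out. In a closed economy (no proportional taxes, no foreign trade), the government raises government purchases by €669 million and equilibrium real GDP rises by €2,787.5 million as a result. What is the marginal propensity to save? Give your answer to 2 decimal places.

Implied spending multiplier k = ΔY/ΔG = 2,787.5/669 ≈ 4.1667.
Since k = 1/(1 − MPC), MPC = 1 − 1/k = 1 − ΔG/ΔY = 1 − 669/2,787.5 = 0.76.
MPS = 1 − MPC = 0.24.

0.24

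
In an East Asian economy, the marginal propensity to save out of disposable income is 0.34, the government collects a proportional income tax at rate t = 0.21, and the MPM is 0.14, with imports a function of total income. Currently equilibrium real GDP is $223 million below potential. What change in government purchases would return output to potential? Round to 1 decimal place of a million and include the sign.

MPC = 1 − MPS = 1 − 0.34 = 0.66.
Spending multiplier = 1/(1 − c(1−t) + m) = 1/(1 − 0.66×0.79 + 0.14) = 1/0.6186 ≈ 1.617.
Need ΔY = +$223 million, so ΔG = ΔY/k = (+$223 million) × 0.6186 ≈ +$137.9 million.
The government should increase government purchases by $137.9 million.

+$137.9 million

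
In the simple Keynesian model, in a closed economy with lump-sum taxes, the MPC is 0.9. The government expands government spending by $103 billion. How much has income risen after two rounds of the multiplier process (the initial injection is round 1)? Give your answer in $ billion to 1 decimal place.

$195.7 billion

Round 1 adds ΔG = $103 billion; each later round is MPC = 0.9 times the previous.
After 2 rounds: 103 + 92.7 = ΔG·(1 − c^2)/(1 − c) = 103 × (1 − 0.81)/0.1 = $195.7 billion.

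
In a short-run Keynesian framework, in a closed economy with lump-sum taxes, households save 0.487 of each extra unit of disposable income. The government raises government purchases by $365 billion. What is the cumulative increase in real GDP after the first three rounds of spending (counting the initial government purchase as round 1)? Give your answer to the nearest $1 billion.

MPC = 1 − MPS = 1 − 0.487 = 0.513.
Round 1 adds ΔG = $365 billion; each later round is MPC = 0.513 times the previous.
After 3 rounds: 365 + 187.245 + 96.056685 = ΔG·(1 − c^3)/(1 − c) = 365 × (1 − 0.135005697)/0.487 ≈ $648 billion.

$648 billion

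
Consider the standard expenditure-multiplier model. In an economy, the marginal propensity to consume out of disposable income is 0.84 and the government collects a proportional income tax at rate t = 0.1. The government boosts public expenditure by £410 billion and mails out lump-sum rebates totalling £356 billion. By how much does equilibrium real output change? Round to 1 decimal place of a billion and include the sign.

+£2,905.9 billion

Expenditure multiplier = 1/(1 − c(1−t)) = 1/(1 − 0.84×0.9) = 1/0.244 ≈ 4.098.
ΔG contributes k·ΔG = (+£410 billion) / 0.244 ≈ +£1,680.3 billion.
ΔT of −£356 billion changes first-round spending by −c·ΔT = +£299.04 billion, contributing k·(−c·ΔT) = (+£299.04 billion) / 0.244 ≈ +£1,225.6 billion.
Net ΔY = k(ΔG − c·ΔT) = (+£709.04 billion) / 0.244 ≈ +£2,905.9 billion.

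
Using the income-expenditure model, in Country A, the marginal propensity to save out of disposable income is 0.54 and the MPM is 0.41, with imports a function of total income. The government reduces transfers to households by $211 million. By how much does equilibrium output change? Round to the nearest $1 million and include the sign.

−$102 million

MPC = 1 − MPS = 1 − 0.54 = 0.46.
The transfer change shifts disposable income by −$211 million, so first-round consumption changes by c·ΔTR = 0.46 × (−$211 million) = −$97.06 million.
Expenditure multiplier = 1/(1 − c + m) = 1/(1 − 0.46 + 0.41) = 1/0.95 ≈ 1.053.
The transfer multiplier is c × k ≈ 0.484, so ΔY = k × (c·ΔTR) = (−$97.06 million) / 0.95 ≈ −$102 million.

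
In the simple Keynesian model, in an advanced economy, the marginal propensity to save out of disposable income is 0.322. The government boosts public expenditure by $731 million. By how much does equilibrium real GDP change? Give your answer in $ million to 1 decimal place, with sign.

+$2,270.2 million

MPC = 1 − MPS = 1 − 0.322 = 0.678.
Expenditure multiplier = 1/(1 − MPC) = 1/(1 − 0.678) = 1/0.322 ≈ 3.106.
ΔY = k × ΔG = (+$731 million) / 0.322 ≈ +$2,270.2 million.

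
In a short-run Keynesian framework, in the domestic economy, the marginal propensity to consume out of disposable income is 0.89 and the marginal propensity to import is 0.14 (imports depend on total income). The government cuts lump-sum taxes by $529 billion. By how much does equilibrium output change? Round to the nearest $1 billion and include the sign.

A lump-sum tax change of −$529 billion shifts disposable income by +$529 billion; first-round consumption changes by −c × ΔT = −0.89 × (−$529 billion) = +$470.81 billion.
Expenditure multiplier = 1/(1 − c + m) = 1/(1 − 0.89 + 0.14) = 1/0.25 = 4.
The tax multiplier is −c × k = −3.56, so ΔY = k × (−c·ΔT) = (+$470.81 billion) / 0.25 ≈ +$1,883 billion.

+$1,883 billion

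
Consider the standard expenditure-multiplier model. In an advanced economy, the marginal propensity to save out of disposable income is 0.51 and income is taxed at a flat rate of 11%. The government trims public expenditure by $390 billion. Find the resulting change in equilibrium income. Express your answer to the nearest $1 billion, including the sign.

MPC = 1 − MPS = 1 − 0.51 = 0.49.
Expenditure multiplier = 1/(1 − c(1−t)) = 1/(1 − 0.49×0.89) = 1/0.5639 ≈ 1.773.
ΔY = k × ΔG = (−$390 billion) / 0.5639 ≈ −$692 billion.

−$692 billion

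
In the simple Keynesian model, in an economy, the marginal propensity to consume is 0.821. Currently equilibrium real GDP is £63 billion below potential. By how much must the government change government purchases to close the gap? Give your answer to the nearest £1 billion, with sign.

Spending multiplier = 1/(1 − MPC) = 1/(1 − 0.821) = 1/0.179 ≈ 5.587.
Need ΔY = +£63 billion, so ΔG = ΔY/k = (+£63 billion) × 0.179 ≈ +£11 billion.
The government should increase government purchases by £11 billion.

+£11 billion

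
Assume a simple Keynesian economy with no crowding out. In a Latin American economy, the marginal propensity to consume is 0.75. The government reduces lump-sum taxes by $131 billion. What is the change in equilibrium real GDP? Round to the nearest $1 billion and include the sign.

A lump-sum tax change of −$131 billion shifts disposable income by +$131 billion; first-round consumption changes by −c × ΔT = −0.75 × (−$131 billion) = +$98.25 billion.
Expenditure multiplier = 1/(1 − MPC) = 1/(1 − 0.75) = 1/0.25 = 4.
The tax multiplier is −c × k = −3, so ΔY = k × (−c·ΔT) = (+$98.25 billion) / 0.25 = +$393 billion.

+$393 billion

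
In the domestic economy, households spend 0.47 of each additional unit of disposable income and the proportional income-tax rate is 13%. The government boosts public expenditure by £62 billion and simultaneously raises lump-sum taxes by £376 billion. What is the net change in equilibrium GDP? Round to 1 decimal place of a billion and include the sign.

Expenditure multiplier = 1/(1 − c(1−t)) = 1/(1 − 0.47×0.87) = 1/0.5911 ≈ 1.692.
ΔG contributes k·ΔG = (+£62 billion) / 0.5911 ≈ +£104.9 billion.
ΔT of +£376 billion changes first-round spending by −c·ΔT = −£176.72 billion, contributing k·(−c·ΔT) = (−£176.72 billion) / 0.5911 ≈ −£299 billion.
Net ΔY = k(ΔG − c·ΔT) = (−£114.72 billion) / 0.5911 ≈ −£194.1 billion.

−£194.1 billion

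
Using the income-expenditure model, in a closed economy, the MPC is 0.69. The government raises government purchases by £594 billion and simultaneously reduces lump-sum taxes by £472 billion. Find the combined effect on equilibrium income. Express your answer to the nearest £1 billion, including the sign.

Expenditure multiplier = 1/(1 − MPC) = 1/(1 − 0.69) = 1/0.31 ≈ 3.226.
ΔG contributes k·ΔG = (+£594 billion) / 0.31 ≈ +£1,916.1 billion.
ΔT of −£472 billion changes first-round spending by −c·ΔT = +£325.68 billion, contributing k·(−c·ΔT) = (+£325.68 billion) / 0.31 ≈ +£1,050.6 billion.
Net ΔY = k(ΔG − c·ΔT) = (+£919.68 billion) / 0.31 ≈ +£2,967 billion.

+£2,967 billion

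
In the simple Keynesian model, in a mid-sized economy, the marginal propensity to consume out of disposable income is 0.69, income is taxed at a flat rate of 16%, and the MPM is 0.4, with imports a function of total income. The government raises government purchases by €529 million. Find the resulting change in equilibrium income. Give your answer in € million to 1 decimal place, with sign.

+€644.8 million

Government-spending multiplier = 1/(1 − c(1−t) + m) = 1/(1 − 0.69×0.84 + 0.4) = 1/0.8204 ≈ 1.219.
ΔY = k × ΔG = (+€529 million) / 0.8204 ≈ +€644.8 million.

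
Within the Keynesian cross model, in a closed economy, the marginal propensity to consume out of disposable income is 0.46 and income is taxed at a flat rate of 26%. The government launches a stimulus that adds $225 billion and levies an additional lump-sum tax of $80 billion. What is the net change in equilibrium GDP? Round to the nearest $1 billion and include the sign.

Expenditure multiplier = 1/(1 − c(1−t)) = 1/(1 − 0.46×0.74) = 1/0.6596 ≈ 1.516.
ΔG contributes k·ΔG = (+$225 billion) / 0.6596 ≈ +$341.1 billion.
ΔT of +$80 billion changes first-round spending by −c·ΔT = −$36.8 billion, contributing k·(−c·ΔT) = (−$36.8 billion) / 0.6596 ≈ −$55.8 billion.
Net ΔY = k(ΔG − c·ΔT) = (+$188.2 billion) / 0.6596 ≈ +$285 billion.

+$285 billion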